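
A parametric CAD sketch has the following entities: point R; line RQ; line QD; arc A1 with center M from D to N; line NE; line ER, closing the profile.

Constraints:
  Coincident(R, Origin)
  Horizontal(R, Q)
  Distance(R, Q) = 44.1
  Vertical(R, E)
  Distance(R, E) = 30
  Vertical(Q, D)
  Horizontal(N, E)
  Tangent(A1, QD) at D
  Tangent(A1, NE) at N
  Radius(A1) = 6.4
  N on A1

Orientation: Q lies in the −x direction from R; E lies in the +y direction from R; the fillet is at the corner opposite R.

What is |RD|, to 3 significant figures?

50.0

The virtual corner opposite R is at (-44.1, 30.0). Tangency of A1 to QD means the radius MD is perpendicular to QD and the tangent condition forces MN to be normal to NE, with radius 6.4, so the center M sits 6.4 in from both sides at M = (-37.7, 23.6). That places the tangent points at D = (-44.1, 23.6) on QD and N = (-37.7, 30.0) on NE. Then |RD| = |D − R| = 50.0.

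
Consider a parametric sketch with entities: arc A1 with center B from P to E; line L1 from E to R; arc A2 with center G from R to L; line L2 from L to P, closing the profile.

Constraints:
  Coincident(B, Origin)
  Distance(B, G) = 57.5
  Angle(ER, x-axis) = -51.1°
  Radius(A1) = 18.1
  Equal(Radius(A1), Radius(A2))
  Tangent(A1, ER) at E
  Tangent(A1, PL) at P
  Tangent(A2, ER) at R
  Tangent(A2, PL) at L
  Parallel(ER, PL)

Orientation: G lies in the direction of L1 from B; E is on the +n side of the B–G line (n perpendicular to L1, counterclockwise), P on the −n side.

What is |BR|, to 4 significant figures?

60.28

The slot axis is L1's direction at -51.1°, so u = (cos -51.1°, sin -51.1°) = (0.6280, -0.7782) and n = (−sin -51.1°, cos -51.1°) = (0.7782, 0.6280). B is at the origin and G lies 57.5 along u from B, so G = 57.5·u = (36.11, -44.75). Tangency of A1 to both parallel lines with radius 18.1 puts E and P at B ± 18.1·n: E = (14.09, 11.37), P = (-14.09, -11.37). Equal radii place R and L the same way about G: R = G + 18.1·n = (50.19, -33.38), L = G − 18.1·n = (22.02, -56.12). Then |BR| = |R − B| = 60.28.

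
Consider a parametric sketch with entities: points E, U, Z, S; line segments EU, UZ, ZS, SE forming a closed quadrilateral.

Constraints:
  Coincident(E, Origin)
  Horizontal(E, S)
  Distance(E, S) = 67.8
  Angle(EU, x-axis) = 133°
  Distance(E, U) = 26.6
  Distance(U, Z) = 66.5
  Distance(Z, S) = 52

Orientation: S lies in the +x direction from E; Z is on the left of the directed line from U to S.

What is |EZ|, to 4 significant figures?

62.72

Checks: |UZ| = 66.50 ✓; |ZS| = 52.00 ✓.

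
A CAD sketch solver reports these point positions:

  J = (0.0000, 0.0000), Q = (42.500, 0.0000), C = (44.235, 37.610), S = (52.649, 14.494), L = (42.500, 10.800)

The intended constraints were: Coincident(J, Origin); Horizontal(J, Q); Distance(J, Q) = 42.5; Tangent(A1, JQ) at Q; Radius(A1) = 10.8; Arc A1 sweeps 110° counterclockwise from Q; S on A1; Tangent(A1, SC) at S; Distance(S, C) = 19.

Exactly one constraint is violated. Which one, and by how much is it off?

Distance(S, C) = 19 — off by 5.60.

J = (0.00, 0.00) ✓; J.y = 0.00, Q.y = 0.00 ✓; |JQ| = 42.50 ✓; ∠(LQ, QJ) = 90.00° ✓; |LQ| = 10.80 ✓; bearing(L→S) − bearing(L→Q) = 110.0° ✓; |LS| = 10.80 ✓; ∠(LS, SC) = 90.00° ✓; |SC| = 24.60 ✗.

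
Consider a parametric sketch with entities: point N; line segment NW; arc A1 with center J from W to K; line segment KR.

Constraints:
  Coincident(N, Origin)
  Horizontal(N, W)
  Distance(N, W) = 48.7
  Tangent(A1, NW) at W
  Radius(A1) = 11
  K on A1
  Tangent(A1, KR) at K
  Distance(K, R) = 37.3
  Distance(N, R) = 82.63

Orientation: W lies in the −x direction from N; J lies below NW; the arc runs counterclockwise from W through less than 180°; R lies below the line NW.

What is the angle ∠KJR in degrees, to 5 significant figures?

73.569°

Checks: |JW| = 11.00 ✓; |JK| = 11.00 ✓; ∠(JK, KR) = 90.00° ✓; |KR| = 37.30 ✓; |NR| = 82.63 ✓.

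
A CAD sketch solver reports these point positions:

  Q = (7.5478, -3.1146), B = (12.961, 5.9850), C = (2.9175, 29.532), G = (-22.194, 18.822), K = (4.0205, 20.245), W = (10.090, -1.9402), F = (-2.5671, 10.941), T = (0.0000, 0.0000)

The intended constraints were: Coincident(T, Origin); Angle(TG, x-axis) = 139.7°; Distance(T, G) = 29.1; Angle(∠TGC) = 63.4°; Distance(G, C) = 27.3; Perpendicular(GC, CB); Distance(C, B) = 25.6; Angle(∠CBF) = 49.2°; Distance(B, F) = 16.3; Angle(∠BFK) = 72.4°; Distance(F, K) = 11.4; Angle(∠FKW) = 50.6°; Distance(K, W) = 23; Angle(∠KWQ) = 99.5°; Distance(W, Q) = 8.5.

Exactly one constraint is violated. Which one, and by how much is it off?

Distance(W, Q) = 8.5 — off by 5.70.

T = (0.00, 0.00) ✓; TG at 139.7° ✓; |TG| = 29.10 ✓; ∠TGC = 63.40° ✓; |GC| = 27.30 ✓; ∠(GC, CB) = 90.00° ✓; |CB| = 25.60 ✓; ∠CBF = 49.20° ✓; |BF| = 16.30 ✓; ∠BFK = 72.40° ✓; |FK| = 11.40 ✓; ∠FKW = 50.60° ✓; |KW| = 23.00 ✓; ∠KWQ = 99.49° ✓; |WQ| = 2.800 ✗.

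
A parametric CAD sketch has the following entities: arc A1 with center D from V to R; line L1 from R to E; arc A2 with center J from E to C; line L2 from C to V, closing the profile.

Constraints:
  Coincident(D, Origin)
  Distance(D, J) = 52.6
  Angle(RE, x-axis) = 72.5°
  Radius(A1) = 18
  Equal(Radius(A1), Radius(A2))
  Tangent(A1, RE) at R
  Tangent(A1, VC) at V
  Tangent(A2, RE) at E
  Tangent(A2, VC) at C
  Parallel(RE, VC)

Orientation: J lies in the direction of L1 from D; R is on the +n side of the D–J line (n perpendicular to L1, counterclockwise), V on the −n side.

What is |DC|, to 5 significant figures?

55.595

Tangency of A1 to both parallel lines with radius 18.0 puts R and V at D ± 18.0·n: R = (-17.167, 5.4127), V = (17.167, -5.4127). Equal radii place E and C the same way about J: E = J + 18.0·n = (-1.3498, 55.578), C = J − 18.0·n = (32.984, 44.753). Then |DC| = |C − D| = 55.595.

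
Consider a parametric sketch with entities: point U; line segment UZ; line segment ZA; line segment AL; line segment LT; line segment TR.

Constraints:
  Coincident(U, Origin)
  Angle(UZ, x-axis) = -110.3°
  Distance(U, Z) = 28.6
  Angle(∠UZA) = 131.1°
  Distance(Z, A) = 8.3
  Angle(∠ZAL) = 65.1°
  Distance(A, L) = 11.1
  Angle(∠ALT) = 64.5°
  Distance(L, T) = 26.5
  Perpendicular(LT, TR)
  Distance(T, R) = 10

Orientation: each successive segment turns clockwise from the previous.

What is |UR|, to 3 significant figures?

40.5

U is at the origin; UZ runs at -110.3° with length 28.6, so Z = (-9.92, -26.8). ∠UZA = 131.1° gives ZA at -159° from the x-axis; with |ZA| = 8.3, A = (-17.7, -29.8). ∠ZAL = 65.1° gives AL at 85.9° from the x-axis; with |AL| = 11.1, L = (-16.9, -18.7). ∠ALT = 64.5° gives LT at -29.6° from the x-axis; with |LT| = 26.5, T = (6.15, -31.8). LT ⟂ TR, so TR runs at -120°; with |TR| = 10.0, R = (1.21, -40.5). Then |UR| = |R − U| = 40.5.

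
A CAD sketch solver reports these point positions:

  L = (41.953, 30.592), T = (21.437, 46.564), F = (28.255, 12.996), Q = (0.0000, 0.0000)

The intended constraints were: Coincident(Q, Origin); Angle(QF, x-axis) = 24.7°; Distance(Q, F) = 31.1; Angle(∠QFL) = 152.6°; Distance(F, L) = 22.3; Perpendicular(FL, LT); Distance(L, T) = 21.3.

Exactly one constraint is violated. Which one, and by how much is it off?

Distance(L, T) = 21.3 — off by 4.70.

Q = (0.00, 0.00) ✓; QF at 24.70° ✓; |QF| = 31.10 ✓; ∠QFL = 152.6° ✓; |FL| = 22.30 ✓; ∠(FL, LT) = 90.00° ✓; |LT| = 26.00 ✗.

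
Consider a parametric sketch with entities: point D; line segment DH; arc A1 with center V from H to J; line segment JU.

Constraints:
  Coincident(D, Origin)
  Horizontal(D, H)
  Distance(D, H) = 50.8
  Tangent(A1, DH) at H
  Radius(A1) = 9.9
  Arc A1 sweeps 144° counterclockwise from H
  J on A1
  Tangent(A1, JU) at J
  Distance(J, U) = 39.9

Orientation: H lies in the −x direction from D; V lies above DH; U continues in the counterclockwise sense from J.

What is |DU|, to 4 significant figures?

87.64

On A1, H sits at bearing -90° from V; a 144° counterclockwise sweep puts J at bearing 54°, so J = V + 9.9·(cos 54°, sin 54°) = (-44.98, 17.91). A1 meets JU tangentially, so VJ is at right angles to JU, so JU runs along (−sin 54°, cos 54°); with |JU| = 39.9, U = (-77.26, 41.36). Then |DU| = |U − D| = 87.64.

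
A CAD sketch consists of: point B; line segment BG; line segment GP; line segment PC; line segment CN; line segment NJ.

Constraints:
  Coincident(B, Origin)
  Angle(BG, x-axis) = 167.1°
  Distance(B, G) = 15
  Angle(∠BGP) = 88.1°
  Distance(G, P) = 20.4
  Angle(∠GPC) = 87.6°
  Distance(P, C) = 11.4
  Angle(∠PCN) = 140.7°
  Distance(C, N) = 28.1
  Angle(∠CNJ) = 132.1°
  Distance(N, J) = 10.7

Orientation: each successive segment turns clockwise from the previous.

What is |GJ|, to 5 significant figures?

33.799

∠PCN = 140.7° gives CN at -56.500° from the x-axis; with |CN| = 28.1, N = (16.989, -3.7313). ∠CNJ = 132.1° gives NJ at -104.40° from the x-axis; with |NJ| = 10.7, J = (14.328, -14.095). Then |GJ| = |J − G| = 33.799.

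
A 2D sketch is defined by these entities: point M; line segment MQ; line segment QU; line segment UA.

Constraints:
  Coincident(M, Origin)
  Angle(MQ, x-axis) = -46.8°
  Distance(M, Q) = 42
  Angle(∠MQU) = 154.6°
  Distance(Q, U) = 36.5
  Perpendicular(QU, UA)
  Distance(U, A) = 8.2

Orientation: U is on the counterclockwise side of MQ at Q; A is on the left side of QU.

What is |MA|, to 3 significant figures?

75.1

M is at the origin; MQ runs at -46.8° with length 42.0, so Q = 42.0·(cos -46.8°, sin -46.8°) = (28.8, -30.6). ∠MQU = 154.6°, so QU runs at -46.8° + (180° − 154.6°) = -21.4° from the x-axis; with |QU| = 36.5, U = Q + 36.5·(cos -21.4°, sin -21.4°) = (62.7, -43.9). QU is perpendicular to UA; with |UA| = 8.2 on the left of QU, A = U + 8.2·(0.365, 0.931) = (65.7, -36.3). Then |MA| = |A − M| = 75.1.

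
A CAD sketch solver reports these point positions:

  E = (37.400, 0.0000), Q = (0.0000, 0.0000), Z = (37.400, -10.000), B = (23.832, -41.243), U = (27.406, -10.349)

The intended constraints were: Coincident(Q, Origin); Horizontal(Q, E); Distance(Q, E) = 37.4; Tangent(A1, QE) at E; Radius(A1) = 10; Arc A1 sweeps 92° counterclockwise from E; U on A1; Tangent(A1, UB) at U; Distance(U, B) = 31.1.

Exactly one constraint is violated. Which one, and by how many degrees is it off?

Tangent(A1, UB) at U — off by 8.60°.

Q = (0.00, 0.00) ✓; Q.y = 0.00, E.y = 0.00 ✓; |QE| = 37.40 ✓; ∠(ZE, EQ) = 90.00° ✓; |ZE| = 10.00 ✓; bearing(Z→U) − bearing(Z→E) = 92.00° ✓; |ZU| = 10.00 ✓; ∠(ZU, UB) = 98.60° ✗; |UB| = 31.10 ✓.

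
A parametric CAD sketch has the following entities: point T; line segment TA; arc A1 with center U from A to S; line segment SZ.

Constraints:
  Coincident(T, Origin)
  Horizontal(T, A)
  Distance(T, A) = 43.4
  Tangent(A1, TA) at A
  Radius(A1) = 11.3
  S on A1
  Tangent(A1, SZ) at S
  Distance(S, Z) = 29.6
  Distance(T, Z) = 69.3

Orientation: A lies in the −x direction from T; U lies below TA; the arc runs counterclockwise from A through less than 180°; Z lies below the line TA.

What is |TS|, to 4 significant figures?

55.70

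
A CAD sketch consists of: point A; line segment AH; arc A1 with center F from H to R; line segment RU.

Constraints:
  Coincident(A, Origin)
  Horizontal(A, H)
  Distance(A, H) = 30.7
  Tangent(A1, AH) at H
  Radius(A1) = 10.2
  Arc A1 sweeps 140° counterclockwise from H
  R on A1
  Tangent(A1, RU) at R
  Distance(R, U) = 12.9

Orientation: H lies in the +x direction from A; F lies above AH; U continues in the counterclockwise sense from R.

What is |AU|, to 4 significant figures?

37.97

On A1, H sits at bearing -90° from F; a 140° counterclockwise sweep puts R at bearing 50°, so R = F + 10.2·(cos 50°, sin 50°) = (37.26, 18.01). A1 meets RU tangentially, so FR is at right angles to RU, so RU runs along (−sin 50°, cos 50°); with |RU| = 12.9, U = (27.37, 26.31). Then |AU| = |U − A| = 37.97.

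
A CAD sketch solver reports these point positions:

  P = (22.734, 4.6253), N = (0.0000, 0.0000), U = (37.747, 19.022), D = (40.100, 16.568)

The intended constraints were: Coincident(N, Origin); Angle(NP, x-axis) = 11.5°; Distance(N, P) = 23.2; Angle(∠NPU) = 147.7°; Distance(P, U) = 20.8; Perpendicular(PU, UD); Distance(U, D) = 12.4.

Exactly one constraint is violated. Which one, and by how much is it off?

Distance(U, D) = 12.4 — off by 9.00.

N = (0.00, 0.00) ✓; NP at 11.50° ✓; |NP| = 23.20 ✓; ∠NPU = 147.7° ✓; |PU| = 20.80 ✓; ∠(PU, UD) = 90.00° ✓; |UD| = 3.400 ✗.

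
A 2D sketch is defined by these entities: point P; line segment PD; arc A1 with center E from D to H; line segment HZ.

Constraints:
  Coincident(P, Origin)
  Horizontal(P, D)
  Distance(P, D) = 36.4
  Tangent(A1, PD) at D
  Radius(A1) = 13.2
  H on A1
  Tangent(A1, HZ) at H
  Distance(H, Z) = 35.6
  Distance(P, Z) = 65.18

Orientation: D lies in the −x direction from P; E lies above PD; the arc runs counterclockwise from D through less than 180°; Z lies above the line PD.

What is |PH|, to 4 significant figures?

31.19

P is at the origin; P and D share the same y with |PD| = 36.4 and D on the −x side, so D = (-36.40, 0.000). Since A1 is tangent to PD there, ED ⟂ PD, so E = D + (0, 13.2) = (-36.40, 13.20). Since EH ⟂ HZ (tangency), |EZ| = √(13.2² + 35.6²) = 37.97 regardless of where H sits on A1. So Z lies on both circle(P, 65.18) and circle(E, 37.97); the above-PD intersection is Z = (-40.68, 50.93). H is the foot of the tangent from Z: H = (-24.62, 19.16).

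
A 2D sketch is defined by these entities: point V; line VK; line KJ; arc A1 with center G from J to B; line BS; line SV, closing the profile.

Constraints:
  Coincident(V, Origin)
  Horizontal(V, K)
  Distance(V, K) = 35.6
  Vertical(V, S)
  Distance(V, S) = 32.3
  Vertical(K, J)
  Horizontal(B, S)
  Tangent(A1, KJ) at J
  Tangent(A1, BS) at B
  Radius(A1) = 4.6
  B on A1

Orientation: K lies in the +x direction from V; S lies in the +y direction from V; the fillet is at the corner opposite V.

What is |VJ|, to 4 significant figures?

45.11

V is at the origin; VK is horizontal with |VK| = 35.6 and K on the +x side, so K = (35.60, 0.000). V and S share the same x with |VS| = 32.3 and S on the +y side, so S = (0.000, 32.30). The virtual corner opposite V is at (35.60, 32.30). Tangency of A1 to KJ means the radius GJ is perpendicular to KJ and the tangent condition forces GB to be normal to BS, with radius 4.6, so the center G sits 4.6 in from both sides at G = (31.00, 27.70). That places the tangent points at J = (35.60, 27.70) on KJ and B = (31.00, 32.30) on BS. Then |VJ| = |J − V| = 45.11.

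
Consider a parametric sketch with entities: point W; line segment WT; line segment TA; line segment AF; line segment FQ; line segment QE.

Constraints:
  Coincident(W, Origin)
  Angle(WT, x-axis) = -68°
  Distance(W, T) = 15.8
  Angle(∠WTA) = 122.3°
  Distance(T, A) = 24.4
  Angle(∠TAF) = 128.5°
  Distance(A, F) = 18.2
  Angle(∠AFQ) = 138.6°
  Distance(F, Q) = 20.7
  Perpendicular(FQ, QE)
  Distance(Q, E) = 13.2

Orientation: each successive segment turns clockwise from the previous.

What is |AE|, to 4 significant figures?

34.37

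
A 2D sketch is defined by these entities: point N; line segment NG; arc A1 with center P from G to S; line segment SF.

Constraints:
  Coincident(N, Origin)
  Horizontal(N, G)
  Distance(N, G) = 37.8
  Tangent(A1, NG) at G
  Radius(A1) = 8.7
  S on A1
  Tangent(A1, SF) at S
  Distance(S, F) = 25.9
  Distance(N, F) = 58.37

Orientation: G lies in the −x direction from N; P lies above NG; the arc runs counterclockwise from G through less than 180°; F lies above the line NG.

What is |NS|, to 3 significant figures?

34.1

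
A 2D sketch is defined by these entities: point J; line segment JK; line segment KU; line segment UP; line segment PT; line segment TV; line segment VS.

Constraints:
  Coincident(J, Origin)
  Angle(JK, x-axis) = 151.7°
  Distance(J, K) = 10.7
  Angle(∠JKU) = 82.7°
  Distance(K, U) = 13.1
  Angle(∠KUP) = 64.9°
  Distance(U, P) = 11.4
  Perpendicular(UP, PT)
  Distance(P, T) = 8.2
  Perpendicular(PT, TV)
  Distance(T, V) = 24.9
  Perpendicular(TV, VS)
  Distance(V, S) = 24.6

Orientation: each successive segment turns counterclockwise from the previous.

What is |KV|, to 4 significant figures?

19.41

J is at the origin; JK runs at 151.7° with length 10.7, so K = (-9.421, 5.073). ∠JKU = 82.7° gives KU at -111.0° from the x-axis; with |KU| = 13.1, U = (-14.12, -7.157). ∠KUP = 64.9° gives UP at 4.100° from the x-axis; with |UP| = 11.4, P = (-2.745, -6.342). UP ⟂ PT, so PT runs at 94.10°; with |PT| = 8.2, T = (-3.331, 1.837). PT is perpendicular to TV, so TV runs at -175.9°; with |TV| = 24.9, V = (-28.17, 0.05664). Then |KV| = |V − K| = 19.41.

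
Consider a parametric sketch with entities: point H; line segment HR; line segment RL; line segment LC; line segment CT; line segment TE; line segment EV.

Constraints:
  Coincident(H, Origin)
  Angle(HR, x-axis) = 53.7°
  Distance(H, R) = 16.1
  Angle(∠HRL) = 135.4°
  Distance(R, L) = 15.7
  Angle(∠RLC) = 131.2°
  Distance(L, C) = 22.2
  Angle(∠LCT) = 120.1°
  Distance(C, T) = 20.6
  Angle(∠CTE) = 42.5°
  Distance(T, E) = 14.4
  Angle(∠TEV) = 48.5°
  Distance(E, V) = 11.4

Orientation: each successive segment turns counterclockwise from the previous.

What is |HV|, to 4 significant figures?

43.01

∠CTE = 42.5° gives TE at -15.50° from the x-axis; with |TE| = 14.4, E = (-15.85, 27.37). ∠TEV = 48.5° gives EV at 116.0° from the x-axis; with |EV| = 11.4, V = (-20.85, 37.62). Then |HV| = |V − H| = 43.01.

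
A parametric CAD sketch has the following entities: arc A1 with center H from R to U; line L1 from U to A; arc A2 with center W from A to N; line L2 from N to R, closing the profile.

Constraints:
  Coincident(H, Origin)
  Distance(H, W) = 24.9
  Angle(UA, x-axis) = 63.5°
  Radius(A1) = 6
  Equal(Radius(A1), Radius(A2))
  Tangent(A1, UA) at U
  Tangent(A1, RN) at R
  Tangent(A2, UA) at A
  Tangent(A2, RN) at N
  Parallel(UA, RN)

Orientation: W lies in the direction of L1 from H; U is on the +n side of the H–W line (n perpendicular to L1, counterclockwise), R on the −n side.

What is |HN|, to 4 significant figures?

25.61

The slot axis is L1's direction at 63.5°, so u = (cos 63.5°, sin 63.5°) = (0.4462, 0.8949) and n = (−sin 63.5°, cos 63.5°) = (-0.8949, 0.4462). H is at the origin and W lies 24.9 along u from H, so W = 24.9·u = (11.11, 22.28). Tangency of A1 to both parallel lines with radius 6.0 puts U and R at H ± 6.0·n: U = (-5.370, 2.677), R = (5.370, -2.677). Equal radii place A and N the same way about W: A = W + 6.0·n = (5.741, 24.96), N = W − 6.0·n = (16.48, 19.61). Then |HN| = |N − H| = 25.61.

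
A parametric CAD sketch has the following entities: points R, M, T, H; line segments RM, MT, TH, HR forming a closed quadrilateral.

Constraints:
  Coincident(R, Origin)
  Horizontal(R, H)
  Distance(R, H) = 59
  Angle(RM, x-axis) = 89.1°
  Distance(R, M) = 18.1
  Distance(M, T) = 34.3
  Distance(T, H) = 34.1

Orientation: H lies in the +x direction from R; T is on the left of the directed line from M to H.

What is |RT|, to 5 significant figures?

41.407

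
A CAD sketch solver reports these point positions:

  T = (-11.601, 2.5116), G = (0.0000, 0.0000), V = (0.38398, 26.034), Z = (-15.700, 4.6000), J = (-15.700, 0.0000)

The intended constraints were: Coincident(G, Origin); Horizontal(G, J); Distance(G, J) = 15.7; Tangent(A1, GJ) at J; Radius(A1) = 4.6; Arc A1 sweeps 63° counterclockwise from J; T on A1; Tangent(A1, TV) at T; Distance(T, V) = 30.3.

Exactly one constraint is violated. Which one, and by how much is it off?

Distance(T, V) = 30.3 — off by 3.90.

G = (0.00, 0.00) ✓; G.y = 0.00, J.y = 0.00 ✓; |GJ| = 15.70 ✓; ∠(ZJ, JG) = 90.00° ✓; |ZJ| = 4.600 ✓; bearing(Z→T) − bearing(Z→J) = 63.00° ✓; |ZT| = 4.600 ✓; ∠(ZT, TV) = 90.00° ✓; |TV| = 26.40 ✗.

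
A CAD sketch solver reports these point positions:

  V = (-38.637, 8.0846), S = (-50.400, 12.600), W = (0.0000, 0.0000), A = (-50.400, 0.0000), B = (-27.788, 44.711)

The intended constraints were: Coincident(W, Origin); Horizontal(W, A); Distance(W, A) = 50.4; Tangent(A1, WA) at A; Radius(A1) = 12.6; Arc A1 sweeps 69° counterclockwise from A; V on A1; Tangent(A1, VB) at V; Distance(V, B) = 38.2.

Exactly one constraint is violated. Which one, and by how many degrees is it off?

Tangent(A1, VB) at V — off by 4.50°.

W = (0.00, 0.00) ✓; W.y = 0.00, A.y = 0.00 ✓; |WA| = 50.40 ✓; ∠(SA, AW) = 90.00° ✓; |SA| = 12.60 ✓; bearing(S→V) − bearing(S→A) = 69.00° ✓; |SV| = 12.60 ✓; ∠(SV, VB) = 85.50° ✗; |VB| = 38.20 ✓.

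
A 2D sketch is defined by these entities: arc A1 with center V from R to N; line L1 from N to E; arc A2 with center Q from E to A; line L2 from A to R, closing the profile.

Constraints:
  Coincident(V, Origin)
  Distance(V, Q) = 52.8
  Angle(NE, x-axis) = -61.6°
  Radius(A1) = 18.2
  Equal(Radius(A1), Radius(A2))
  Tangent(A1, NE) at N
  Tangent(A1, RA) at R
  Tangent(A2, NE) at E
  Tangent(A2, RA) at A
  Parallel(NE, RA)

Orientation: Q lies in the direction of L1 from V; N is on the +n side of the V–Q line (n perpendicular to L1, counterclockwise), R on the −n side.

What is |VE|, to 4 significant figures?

55.85

Tangency of A1 to both parallel lines with radius 18.2 puts N and R at V ± 18.2·n: N = (16.01, 8.656), R = (-16.01, -8.656). Equal radii place E and A the same way about Q: E = Q + 18.2·n = (41.12, -37.79), A = Q − 18.2·n = (9.103, -55.10). Then |VE| = |E − V| = 55.85.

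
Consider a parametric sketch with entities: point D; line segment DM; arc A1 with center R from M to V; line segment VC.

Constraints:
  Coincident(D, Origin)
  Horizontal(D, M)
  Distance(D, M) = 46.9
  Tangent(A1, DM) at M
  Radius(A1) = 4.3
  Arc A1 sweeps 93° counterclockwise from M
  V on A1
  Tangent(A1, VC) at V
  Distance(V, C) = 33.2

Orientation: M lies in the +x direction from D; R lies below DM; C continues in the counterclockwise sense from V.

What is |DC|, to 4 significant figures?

58.19

D is at the origin; D and M share the same y with |DM| = 46.9 and M on the +x side, so M = (46.90, 0.000). Since A1 is tangent to DM there, RM ⟂ DM, so R = M + (0, -4.3) = (46.90, -4.300). On A1, M sits at bearing 90° from R; a 93° counterclockwise sweep puts V at bearing 183°, so V = R + 4.3·(cos 183°, sin 183°) = (42.61, -4.525). The tangent condition forces RV to be normal to VC, so VC runs along (−sin 183°, cos 183°); with |VC| = 33.2, C = (44.34, -37.68). Then |DC| = |C − D| = 58.19.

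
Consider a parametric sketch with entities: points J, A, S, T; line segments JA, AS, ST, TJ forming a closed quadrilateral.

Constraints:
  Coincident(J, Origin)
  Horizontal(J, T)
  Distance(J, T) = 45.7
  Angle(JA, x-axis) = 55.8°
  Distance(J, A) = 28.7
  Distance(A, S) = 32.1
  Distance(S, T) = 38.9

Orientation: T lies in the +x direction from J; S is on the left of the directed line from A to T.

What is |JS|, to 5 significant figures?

59.044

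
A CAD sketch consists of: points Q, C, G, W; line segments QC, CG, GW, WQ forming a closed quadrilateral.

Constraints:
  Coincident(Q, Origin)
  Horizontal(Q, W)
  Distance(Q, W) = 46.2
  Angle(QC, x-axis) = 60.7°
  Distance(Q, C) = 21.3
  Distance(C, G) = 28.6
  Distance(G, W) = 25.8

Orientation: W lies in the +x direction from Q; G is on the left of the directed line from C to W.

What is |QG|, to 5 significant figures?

45.584

Q is at the origin; QW is horizontal with |QW| = 46.2 and W in +x, so W = (46.2, 0). QC runs at 60.7° with |QC| = 21.3, so C = (10.424, 18.575). G is determined by |CG| = 28.6 and |GW| = 25.8 together: it lies at the intersection of circle(C, 28.6) and circle(W, 25.8). With |CW| = 40.311, the foot of the radical line on CW is 22.045 from C and the perpendicular offset is √(28.6² − 22.045²) = 18.221. Taking the left-of-CW solution: G = (38.385, 24.588).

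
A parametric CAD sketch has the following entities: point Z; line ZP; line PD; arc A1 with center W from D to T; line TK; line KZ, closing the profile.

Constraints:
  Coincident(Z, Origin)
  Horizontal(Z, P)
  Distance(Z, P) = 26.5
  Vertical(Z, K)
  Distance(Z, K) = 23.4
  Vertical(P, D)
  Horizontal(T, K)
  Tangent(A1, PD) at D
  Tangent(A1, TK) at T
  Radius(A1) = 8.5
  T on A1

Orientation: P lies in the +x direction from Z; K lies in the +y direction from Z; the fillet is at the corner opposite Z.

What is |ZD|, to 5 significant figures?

30.402

The virtual corner opposite Z is at (26.500, 23.400). Since A1 is tangent to PD there, WD ⟂ PD and tangency of A1 to TK means the radius WT is perpendicular to TK, with radius 8.5, so the center W sits 8.5 in from both sides at W = (18.000, 14.900). That places the tangent points at D = (26.500, 14.900) on PD and T = (18.000, 23.400) on TK. Then |ZD| = |D − Z| = 30.402.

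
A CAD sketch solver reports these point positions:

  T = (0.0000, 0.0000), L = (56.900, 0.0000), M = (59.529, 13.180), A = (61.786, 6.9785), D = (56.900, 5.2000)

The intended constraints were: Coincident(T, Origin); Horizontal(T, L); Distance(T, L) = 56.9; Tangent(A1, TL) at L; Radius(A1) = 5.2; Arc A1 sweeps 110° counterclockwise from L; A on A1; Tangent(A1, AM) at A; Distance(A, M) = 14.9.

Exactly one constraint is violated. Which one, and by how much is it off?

Distance(A, M) = 14.9 — off by 8.30.

T = (0.00, 0.00) ✓; T.y = 0.00, L.y = 0.00 ✓; |TL| = 56.90 ✓; ∠(DL, LT) = 90.00° ✓; |DL| = 5.200 ✓; bearing(D→A) − bearing(D→L) = 110.0° ✓; |DA| = 5.200 ✓; ∠(DA, AM) = 90.00° ✓; |AM| = 6.599 ✗.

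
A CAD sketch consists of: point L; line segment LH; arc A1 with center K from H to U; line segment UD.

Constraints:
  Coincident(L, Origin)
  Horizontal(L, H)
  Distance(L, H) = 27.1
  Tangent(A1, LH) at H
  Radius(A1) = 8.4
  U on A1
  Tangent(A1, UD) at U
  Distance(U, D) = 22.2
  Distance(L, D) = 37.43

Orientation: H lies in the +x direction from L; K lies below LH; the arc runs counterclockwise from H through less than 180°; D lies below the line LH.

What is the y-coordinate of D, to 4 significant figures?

-31.24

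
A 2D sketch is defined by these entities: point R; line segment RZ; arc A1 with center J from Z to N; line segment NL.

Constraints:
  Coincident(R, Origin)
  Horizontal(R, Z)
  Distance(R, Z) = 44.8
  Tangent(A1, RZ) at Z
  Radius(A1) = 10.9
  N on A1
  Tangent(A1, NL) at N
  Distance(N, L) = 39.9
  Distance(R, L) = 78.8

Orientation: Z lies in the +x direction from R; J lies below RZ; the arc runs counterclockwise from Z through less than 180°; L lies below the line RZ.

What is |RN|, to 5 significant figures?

40.624

Checks: |JN| = 10.90 ✓; ∠(JN, NL) = 90.00° ✓; |NL| = 39.90 ✓; |RL| = 78.80 ✓.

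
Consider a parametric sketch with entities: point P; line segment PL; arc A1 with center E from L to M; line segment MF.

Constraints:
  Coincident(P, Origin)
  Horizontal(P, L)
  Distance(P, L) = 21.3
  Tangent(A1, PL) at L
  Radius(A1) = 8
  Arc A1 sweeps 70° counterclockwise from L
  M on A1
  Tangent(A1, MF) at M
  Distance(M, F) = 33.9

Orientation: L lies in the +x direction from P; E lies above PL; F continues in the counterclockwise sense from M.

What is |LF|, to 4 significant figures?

41.75

P is at the origin; P and L share the same y with |PL| = 21.3 and L on the +x side, so L = (21.30, 0.000). Since A1 is tangent to PL there, EL ⟂ PL, so E = L + (0, 8) = (21.30, 8.000). On A1, L sits at bearing -90° from E; a 70° counterclockwise sweep puts M at bearing -20°, so M = E + 8.0·(cos -20°, sin -20°) = (28.82, 5.264). Since A1 is tangent to MF there, EM ⟂ MF, so MF runs along (−sin -20°, cos -20°); with |MF| = 33.9, F = (40.41, 37.12). Then |LF| = |F − L| = 41.75.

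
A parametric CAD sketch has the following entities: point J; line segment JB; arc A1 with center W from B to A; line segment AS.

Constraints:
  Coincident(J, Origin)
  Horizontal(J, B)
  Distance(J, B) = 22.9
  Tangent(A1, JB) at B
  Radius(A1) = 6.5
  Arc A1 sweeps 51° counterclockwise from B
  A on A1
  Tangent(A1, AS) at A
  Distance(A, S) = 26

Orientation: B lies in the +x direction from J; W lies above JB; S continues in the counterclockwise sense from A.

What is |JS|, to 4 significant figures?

49.75

On A1, B sits at bearing -90° from W; a 51° counterclockwise sweep puts A at bearing -39°, so A = W + 6.5·(cos -39°, sin -39°) = (27.95, 2.409). Tangency of A1 to AS means the radius WA is perpendicular to AS, so AS runs along (−sin -39°, cos -39°); with |AS| = 26.0, S = (44.31, 22.62). Then |JS| = |S − J| = 49.75.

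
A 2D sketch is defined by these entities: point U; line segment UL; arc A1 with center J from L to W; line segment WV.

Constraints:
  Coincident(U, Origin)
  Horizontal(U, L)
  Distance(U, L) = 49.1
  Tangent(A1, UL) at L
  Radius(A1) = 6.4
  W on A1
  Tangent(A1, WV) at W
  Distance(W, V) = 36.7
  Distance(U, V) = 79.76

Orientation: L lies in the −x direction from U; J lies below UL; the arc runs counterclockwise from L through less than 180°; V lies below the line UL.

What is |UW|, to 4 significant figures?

54.98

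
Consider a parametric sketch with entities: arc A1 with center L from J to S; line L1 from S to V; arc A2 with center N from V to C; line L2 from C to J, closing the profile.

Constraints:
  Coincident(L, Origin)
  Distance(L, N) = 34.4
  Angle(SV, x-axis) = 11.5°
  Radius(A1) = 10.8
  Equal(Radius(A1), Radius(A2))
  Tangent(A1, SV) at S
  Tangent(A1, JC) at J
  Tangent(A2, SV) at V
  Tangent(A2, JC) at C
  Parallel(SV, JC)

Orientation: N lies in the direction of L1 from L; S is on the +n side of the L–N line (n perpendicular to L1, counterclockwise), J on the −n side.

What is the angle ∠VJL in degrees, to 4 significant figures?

57.88°

The slot axis is L1's direction at 11.5°, so u = (cos 11.5°, sin 11.5°) = (0.9799, 0.1994) and n = (−sin 11.5°, cos 11.5°) = (-0.1994, 0.9799). L is at the origin and N lies 34.4 along u from L, so N = 34.4·u = (33.71, 6.858). Tangency of A1 to both parallel lines with radius 10.8 puts S and J at L ± 10.8·n: S = (-2.153, 10.58), J = (2.153, -10.58). Equal radii place V and C the same way about N: V = N + 10.8·n = (31.56, 17.44), C = N − 10.8·n = (35.86, -3.725). Then cos ∠VJL = JV·JL / (|JV||JL|), giving 57.88°.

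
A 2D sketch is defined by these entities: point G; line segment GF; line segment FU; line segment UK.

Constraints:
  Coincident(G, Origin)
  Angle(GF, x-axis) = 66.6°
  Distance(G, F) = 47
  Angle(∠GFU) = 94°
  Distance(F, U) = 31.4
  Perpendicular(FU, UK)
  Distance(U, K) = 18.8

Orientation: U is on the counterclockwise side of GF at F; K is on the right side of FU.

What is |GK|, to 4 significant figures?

74.28

∠GFU = 94.0°, so FU runs at 66.6° + (180° − 94.0°) = 152.6° from the x-axis; with |FU| = 31.4, U = F + 31.4·(cos 152.6°, sin 152.6°) = (-9.211, 57.58). The perpendicularity gives UK at right angles to FU; with |UK| = 18.8 on the right of FU, K = U + 18.8·(0.4602, 0.8878) = (-0.5597, 74.28). Then |GK| = |K − G| = 74.28.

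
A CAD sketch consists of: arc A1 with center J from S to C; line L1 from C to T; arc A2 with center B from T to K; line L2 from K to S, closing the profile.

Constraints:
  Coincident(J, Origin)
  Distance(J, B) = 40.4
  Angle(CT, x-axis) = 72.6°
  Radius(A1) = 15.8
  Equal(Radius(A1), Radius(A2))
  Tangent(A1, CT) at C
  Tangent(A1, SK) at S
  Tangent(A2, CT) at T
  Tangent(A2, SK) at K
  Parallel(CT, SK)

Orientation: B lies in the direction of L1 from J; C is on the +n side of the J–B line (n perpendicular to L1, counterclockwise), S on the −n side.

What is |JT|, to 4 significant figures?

43.38

The slot axis is L1's direction at 72.6°, so u = (cos 72.6°, sin 72.6°) = (0.2990, 0.9542) and n = (−sin 72.6°, cos 72.6°) = (-0.9542, 0.2990). J is at the origin and B lies 40.4 along u from J, so B = 40.4·u = (12.08, 38.55). Tangency of A1 to both parallel lines with radius 15.8 puts C and S at J ± 15.8·n: C = (-15.08, 4.725), S = (15.08, -4.725). Equal radii place T and K the same way about B: T = B + 15.8·n = (-2.996, 43.28), K = B − 15.8·n = (27.16, 33.83). Then |JT| = |T − J| = 43.38.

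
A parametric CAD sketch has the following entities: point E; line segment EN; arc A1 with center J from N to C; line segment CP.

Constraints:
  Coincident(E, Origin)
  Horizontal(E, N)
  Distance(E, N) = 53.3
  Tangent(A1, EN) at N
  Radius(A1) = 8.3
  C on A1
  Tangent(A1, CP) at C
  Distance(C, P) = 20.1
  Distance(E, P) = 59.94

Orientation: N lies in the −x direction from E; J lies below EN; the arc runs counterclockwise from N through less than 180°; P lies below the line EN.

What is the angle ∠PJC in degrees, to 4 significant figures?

67.56°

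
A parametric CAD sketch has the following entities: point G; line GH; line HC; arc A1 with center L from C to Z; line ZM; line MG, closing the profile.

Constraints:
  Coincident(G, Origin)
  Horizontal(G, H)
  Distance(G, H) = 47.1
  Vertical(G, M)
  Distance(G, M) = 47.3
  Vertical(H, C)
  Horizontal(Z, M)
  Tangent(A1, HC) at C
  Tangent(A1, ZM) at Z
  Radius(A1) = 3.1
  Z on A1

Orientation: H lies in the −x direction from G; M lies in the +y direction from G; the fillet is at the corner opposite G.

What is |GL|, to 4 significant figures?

62.37

G is at the origin; G and H share the same y with |GH| = 47.1 and H on the −x side, so H = (-47.10, 0.000). G and M share the same x with |GM| = 47.3 and M on the +y side, so M = (0.000, 47.30). The virtual corner opposite G is at (-47.10, 47.30). The tangent condition forces LC to be normal to HC and A1 meets ZM tangentially, so LZ is at right angles to ZM, with radius 3.1, so the center L sits 3.1 in from both sides at L = (-44.00, 44.20). Then |GL| = |L − G| = 62.37.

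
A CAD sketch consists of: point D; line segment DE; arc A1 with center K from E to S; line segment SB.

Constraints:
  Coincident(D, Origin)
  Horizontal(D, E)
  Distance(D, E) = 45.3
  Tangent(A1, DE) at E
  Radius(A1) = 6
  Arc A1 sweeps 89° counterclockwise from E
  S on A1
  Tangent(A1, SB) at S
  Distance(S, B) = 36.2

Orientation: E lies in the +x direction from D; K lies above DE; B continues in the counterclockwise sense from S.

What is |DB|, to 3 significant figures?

66.8

On A1, E sits at bearing -90° from K; an 89° counterclockwise sweep puts S at bearing -1°, so S = K + 6.0·(cos -1°, sin -1°) = (51.3, 5.90). A1 meets SB tangentially, so KS is at right angles to SB, so SB runs along (−sin -1°, cos -1°); with |SB| = 36.2, B = (51.9, 42.1). Then |DB| = |B − D| = 66.8.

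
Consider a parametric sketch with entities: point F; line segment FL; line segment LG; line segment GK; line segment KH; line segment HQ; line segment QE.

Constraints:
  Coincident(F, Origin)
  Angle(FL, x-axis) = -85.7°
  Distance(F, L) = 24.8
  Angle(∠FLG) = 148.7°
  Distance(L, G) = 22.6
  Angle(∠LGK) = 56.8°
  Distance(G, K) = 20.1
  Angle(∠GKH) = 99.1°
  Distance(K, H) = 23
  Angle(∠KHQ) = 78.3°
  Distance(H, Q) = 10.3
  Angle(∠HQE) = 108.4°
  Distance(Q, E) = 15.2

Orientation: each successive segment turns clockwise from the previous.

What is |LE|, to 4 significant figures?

11.70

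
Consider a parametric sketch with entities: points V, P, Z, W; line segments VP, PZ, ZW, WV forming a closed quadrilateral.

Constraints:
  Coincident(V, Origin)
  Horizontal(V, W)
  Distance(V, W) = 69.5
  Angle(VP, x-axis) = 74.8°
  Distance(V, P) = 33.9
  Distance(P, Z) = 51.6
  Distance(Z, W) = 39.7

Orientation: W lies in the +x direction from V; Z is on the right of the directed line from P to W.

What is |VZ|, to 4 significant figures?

34.79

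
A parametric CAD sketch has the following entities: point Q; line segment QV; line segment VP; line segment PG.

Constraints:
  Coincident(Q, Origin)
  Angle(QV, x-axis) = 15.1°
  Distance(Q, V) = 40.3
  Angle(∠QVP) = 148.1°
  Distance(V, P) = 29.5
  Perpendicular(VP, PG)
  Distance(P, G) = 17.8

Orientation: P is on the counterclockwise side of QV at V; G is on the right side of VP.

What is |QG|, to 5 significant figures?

74.752

Q is at the origin; QV runs at 15.1° with length 40.3, so V = 40.3·(cos 15.1°, sin 15.1°) = (38.909, 10.498). ∠QVP = 148.1°, so VP runs at 15.1° + (180° − 148.1°) = 47.000° from the x-axis; with |VP| = 29.5, P = V + 29.5·(cos 47.000°, sin 47.000°) = (59.027, 32.073). VP ⟂ PG; with |PG| = 17.8 on the right of VP, G = P + 17.8·(0.73135, -0.68200) = (72.046, 19.934). Then |QG| = |G − Q| = 74.752.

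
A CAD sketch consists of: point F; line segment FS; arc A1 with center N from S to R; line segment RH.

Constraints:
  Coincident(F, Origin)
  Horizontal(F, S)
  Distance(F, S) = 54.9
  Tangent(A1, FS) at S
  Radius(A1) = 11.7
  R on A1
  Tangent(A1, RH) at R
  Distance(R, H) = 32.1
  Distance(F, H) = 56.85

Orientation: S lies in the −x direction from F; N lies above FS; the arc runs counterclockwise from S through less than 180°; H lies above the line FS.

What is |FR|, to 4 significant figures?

44.46

F is at the origin; FS is horizontal with |FS| = 54.9 and S on the −x side, so S = (-54.90, 0.000). Since A1 is tangent to FS there, NS ⟂ FS, so N = S + (0, 11.7) = (-54.90, 11.70). Since NR ⟂ RH (tangency), |NH| = √(11.7² + 32.1²) = 34.17 regardless of where R sits on A1. So H lies on both circle(F, 56.85) and circle(N, 34.17); the above-FS intersection is H = (-38.61, 41.73). R is the foot of the tangent from H: R = (-43.33, 9.979).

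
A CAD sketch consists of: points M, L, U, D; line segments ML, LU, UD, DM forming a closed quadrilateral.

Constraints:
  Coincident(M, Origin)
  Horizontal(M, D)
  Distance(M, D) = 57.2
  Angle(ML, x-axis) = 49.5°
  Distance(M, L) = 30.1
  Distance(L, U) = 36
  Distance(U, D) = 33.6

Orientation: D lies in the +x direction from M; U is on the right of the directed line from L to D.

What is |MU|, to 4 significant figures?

28.88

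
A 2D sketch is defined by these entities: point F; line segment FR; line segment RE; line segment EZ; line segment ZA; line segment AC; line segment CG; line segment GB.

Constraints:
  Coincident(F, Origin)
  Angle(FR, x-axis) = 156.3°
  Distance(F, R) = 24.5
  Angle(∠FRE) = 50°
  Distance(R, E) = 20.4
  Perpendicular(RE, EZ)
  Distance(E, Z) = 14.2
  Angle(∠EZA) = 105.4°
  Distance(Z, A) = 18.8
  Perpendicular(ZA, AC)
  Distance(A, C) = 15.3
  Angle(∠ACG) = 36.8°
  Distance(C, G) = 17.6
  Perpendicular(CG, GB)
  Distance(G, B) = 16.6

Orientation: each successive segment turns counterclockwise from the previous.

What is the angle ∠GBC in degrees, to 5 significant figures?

46.675°

F is at the origin; FR runs at 156.3° with length 24.5, so R = (-22.434, 9.8477). ∠FRE = 50.0° gives RE at -73.700° from the x-axis; with |RE| = 20.4, E = (-16.708, -9.7323). RE is perpendicular to EZ, so EZ runs at 16.300°; with |EZ| = 14.2, Z = (-3.0789, -5.7468). ∠EZA = 105.4° gives ZA at 90.900° from the x-axis; with |ZA| = 18.8, A = (-3.3742, 13.051). ZA is perpendicular to AC, so AC runs at -179.10°; with |AC| = 15.3, C = (-18.672, 12.811). ∠ACG = 36.8° gives CG at -35.900° from the x-axis; with |CG| = 17.6, G = (-4.4156, 2.4904). CG ⟂ GB, so GB runs at 54.100°; with |GB| = 16.6, B = (5.3182, 15.937). Then cos ∠GBC = BG·BC / (|BG||BC|), giving 46.675°.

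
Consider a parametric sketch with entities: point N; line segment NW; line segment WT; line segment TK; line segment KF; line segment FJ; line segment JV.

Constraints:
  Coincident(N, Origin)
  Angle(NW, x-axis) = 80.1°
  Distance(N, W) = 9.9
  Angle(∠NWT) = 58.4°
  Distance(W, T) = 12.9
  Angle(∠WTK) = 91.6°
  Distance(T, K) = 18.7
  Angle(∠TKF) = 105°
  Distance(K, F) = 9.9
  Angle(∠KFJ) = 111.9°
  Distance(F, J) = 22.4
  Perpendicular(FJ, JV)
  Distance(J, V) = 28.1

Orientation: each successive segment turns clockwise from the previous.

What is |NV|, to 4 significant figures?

22.96

∠KFJ = 111.9° gives FJ at 87.00° from the x-axis; with |FJ| = 22.4, J = (-8.439, 13.40). FJ is perpendicular to JV, so JV runs at -3.000°; with |JV| = 28.1, V = (19.62, 11.93). Then |NV| = |V − N| = 22.96.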